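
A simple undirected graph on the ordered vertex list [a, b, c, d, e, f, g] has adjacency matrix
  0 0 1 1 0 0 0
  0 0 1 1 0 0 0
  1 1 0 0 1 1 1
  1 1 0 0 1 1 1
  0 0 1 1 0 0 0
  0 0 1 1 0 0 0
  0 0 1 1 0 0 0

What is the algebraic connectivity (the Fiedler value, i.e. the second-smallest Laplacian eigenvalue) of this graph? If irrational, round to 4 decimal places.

2

Reading degrees in the order [a, b, c, d, e, f, g] gives [2, 2, 5, 5, 2, 2, 2]; set D = diag(2, 2, 5, 5, 2, 2, 2) and form L = D - A. Computing the eigenvalues of L and sorting gives [0, 2, 2, 2, 2, 5, 7]. The Fiedler value lambda_2 = 2 is strictly positive, so the graph is connected. The eigenvalues sum to 20, which equals trace(L) = 2|E|.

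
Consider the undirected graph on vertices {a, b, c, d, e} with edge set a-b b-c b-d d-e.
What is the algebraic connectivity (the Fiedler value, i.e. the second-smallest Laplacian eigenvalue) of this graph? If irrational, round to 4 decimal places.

Reading degrees in the order [a, b, c, d, e] gives [1, 3, 1, 2, 1]; set D = diag(1, 3, 1, 2, 1) and form L = D - A. The smallest Laplacian eigenvalue is always 0. The next one, lambda_2 = 0.5188, measures how hard the graph is to disconnect: larger values mean better connectivity.

0.5188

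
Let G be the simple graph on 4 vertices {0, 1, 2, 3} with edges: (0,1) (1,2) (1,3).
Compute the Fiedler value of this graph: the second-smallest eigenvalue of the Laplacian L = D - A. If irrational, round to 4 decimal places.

With the vertex order [0, 1, 2, 3], the degrees are [1, 3, 1, 1], giving D = diag(1, 3, 1, 1) and L = D - A. The sorted Laplacian eigenvalues are [0, 1, 1, 4]; the algebraic connectivity is the second entry, 1. There is one zero in the spectrum, matching the 1 component.

1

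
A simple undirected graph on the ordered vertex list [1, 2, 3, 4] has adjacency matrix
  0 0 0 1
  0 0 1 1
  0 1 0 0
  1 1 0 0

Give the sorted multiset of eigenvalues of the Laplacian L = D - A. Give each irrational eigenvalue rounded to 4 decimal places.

[0, 0.5858, 2, 3.4142]

Reading degrees in the order [1, 2, 3, 4] gives [1, 2, 1, 2]; set D = diag(1, 2, 1, 2) and form L = D - A. Since every row of L sums to 0, the all-ones vector is in the kernel and 0 is an eigenvalue.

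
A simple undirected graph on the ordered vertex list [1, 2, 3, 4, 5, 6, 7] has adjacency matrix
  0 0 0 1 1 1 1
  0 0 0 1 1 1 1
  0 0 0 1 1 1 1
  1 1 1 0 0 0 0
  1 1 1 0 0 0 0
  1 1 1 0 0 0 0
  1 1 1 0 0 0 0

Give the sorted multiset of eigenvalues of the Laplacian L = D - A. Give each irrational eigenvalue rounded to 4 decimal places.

Each diagonal entry of L is the vertex degree and each off-diagonal entry is -1 where an edge is present, 0 otherwise; in the order [1, 2, 3, 4, 5, 6, 7] the diagonal is [4, 4, 4, 3, 3, 3, 3]. Diagonalising L (or applying a numerical eigensolver to the 7x7 matrix) gives the spectrum above. The single zero eigenvalue shows the graph is connected. By the matrix-tree theorem the graph has (1/7) * product of the nonzero eigenvalues = 432 spanning trees.

[0, 3, 3, 3, 4, 4, 7]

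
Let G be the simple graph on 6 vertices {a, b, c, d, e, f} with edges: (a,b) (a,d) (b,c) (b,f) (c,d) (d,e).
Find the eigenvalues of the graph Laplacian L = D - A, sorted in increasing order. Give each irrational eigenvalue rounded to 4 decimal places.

With the vertex order [a, b, c, d, e, f], the degrees are [2, 3, 2, 3, 1, 1], giving D = diag(2, 3, 2, 3, 1, 1) and L = D - A. The multiplicity of 0 as a Laplacian eigenvalue equals the number of connected components. The single zero eigenvalue shows the graph is connected.

[0, 0.5858, 1.2679, 2, 3.4142, 4.7321]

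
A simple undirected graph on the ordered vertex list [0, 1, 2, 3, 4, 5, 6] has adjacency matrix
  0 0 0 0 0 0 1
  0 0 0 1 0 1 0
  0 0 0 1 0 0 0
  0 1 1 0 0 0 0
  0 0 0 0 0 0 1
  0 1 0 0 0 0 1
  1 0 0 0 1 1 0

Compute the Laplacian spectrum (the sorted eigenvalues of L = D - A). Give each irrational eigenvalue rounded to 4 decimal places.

Each diagonal entry of L is the vertex degree and each off-diagonal entry is -1 where an edge is present, 0 otherwise; in the order [0, 1, 2, 3, 4, 5, 6] the diagonal is [1, 2, 1, 2, 1, 2, 3]. Since every row of L sums to 0, the all-ones vector is in the kernel and 0 is an eigenvalue. The single zero eigenvalue shows the graph is connected.

[0, 0.2254, 1, 1, 2.1859, 3.3604, 4.2283]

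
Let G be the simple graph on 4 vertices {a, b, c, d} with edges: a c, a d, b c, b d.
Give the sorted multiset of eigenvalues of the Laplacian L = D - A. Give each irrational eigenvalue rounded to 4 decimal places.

[0, 2, 2, 4]

With the vertex order [a, b, c, d], the degrees are [2, 2, 2, 2], giving D = diag(2, 2, 2, 2) and L = D - A. The multiplicity of 0 as a Laplacian eigenvalue equals the number of connected components. The single zero eigenvalue shows the graph is connected. By the matrix-tree theorem the graph has (1/4) * product of the nonzero eigenvalues = 4 spanning trees.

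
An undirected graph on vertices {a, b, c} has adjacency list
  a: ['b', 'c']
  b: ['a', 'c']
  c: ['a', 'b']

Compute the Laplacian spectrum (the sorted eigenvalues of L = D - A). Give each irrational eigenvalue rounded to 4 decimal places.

[0, 3, 3]

Each diagonal entry of L is the vertex degree and each off-diagonal entry is -1 where an edge is present, 0 otherwise; in the order [a, b, c] the diagonal is [2, 2, 2]. L is symmetric positive semidefinite, so every eigenvalue is real and nonnegative. The eigenvalues sum to 6, which equals trace(L) = 2|E|. There is one zero in the spectrum, matching the 1 component.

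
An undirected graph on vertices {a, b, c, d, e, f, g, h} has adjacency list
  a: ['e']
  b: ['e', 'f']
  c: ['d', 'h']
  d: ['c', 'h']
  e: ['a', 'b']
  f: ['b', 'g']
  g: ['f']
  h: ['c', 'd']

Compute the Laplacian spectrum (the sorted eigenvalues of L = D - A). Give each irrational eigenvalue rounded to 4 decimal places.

With the vertex order [a, b, c, d, e, f, g, h], the degrees are [1, 2, 2, 2, 2, 2, 1, 2], giving D = diag(1, 2, 2, 2, 2, 2, 1, 2) and L = D - A. Diagonalising L (or applying a numerical eigensolver to the 8x8 matrix) gives the spectrum above. The 2 zero eigenvalues correspond to the 2 connected components. There are 2 zeros in the spectrum, matching the 2 components.

[0, 0, 0.3820, 1.3820, 2.6180, 3, 3, 3.6180]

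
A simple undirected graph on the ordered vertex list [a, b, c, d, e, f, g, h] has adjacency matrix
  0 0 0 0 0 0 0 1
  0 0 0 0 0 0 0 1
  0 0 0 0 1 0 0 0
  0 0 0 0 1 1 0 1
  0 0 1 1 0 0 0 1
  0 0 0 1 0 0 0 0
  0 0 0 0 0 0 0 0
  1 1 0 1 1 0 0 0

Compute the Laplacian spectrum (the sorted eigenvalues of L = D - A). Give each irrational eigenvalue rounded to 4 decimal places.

[0, 0, 0.6086, 0.6972, 1, 2.2271, 4.3028, 5.1642]

Reading degrees in the order [a, b, c, d, e, f, g, h] gives [1, 1, 1, 3, 3, 1, 0, 4]; set D = diag(1, 1, 1, 3, 3, 1, 0, 4) and form L = D - A. Since every row of L sums to 0, the all-ones vector is in the kernel and 0 is an eigenvalue. The 2 zero eigenvalues correspond to the 2 connected components.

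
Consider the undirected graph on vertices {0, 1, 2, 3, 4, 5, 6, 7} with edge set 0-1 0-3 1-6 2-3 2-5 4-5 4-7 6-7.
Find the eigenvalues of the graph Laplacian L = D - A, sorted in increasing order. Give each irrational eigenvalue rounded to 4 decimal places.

[0, 0.5858, 0.5858, 2, 2, 3.4142, 3.4142, 4]

Each diagonal entry of L is the vertex degree and each off-diagonal entry is -1 where an edge is present, 0 otherwise; in the order [0, 1, 2, 3, 4, 5, 6, 7] the diagonal is [2, 2, 2, 2, 2, 2, 2, 2]. Since every row of L sums to 0, the all-ones vector is in the kernel and 0 is an eigenvalue. The single zero eigenvalue shows the graph is connected. The largest eigenvalue, 4, is at most the vertex count 8. By the matrix-tree theorem the graph has (1/8) * product of the nonzero eigenvalues = 8 spanning trees.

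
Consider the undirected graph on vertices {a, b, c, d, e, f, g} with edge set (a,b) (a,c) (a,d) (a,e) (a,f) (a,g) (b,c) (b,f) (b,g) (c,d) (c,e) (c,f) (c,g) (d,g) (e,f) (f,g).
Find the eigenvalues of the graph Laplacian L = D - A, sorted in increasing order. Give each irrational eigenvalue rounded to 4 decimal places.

[0, 2.6972, 3.3820, 5.6180, 6.3028, 7, 7]

Each diagonal entry of L is the vertex degree and each off-diagonal entry is -1 where an edge is present, 0 otherwise; in the order [a, b, c, d, e, f, g] the diagonal is [6, 4, 6, 3, 3, 5, 5]. Since every row of L sums to 0, the all-ones vector is in the kernel and 0 is an eigenvalue. The eigenvalues sum to 32, which equals trace(L) = 2|E|.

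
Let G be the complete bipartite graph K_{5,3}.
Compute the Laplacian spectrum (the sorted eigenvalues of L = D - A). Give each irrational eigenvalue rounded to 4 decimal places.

The graph has 8 vertices and degree multiset [5, 5, 5, 3, 3, 3, 3, 3]; D is the diagonal matrix of degrees and L = D - A. Since every row of L sums to 0, the all-ones vector is in the kernel and 0 is an eigenvalue. The single zero eigenvalue shows the graph is connected. The eigenvalues sum to 30, which equals trace(L) = 2|E|. By the matrix-tree theorem the graph has (1/8) * product of the nonzero eigenvalues = 2025 spanning trees.

[0, 3, 3, 3, 3, 5, 5, 8]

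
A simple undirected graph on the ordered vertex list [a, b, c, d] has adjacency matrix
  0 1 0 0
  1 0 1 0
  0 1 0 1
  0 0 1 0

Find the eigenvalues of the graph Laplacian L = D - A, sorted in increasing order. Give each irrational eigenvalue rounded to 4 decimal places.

[0, 0.5858, 2, 3.4142]

Reading degrees in the order [a, b, c, d] gives [1, 2, 2, 1]; set D = diag(1, 2, 2, 1) and form L = D - A. L is symmetric positive semidefinite, so every eigenvalue is real and nonnegative. The eigenvalues sum to 6, which equals trace(L) = 2|E|.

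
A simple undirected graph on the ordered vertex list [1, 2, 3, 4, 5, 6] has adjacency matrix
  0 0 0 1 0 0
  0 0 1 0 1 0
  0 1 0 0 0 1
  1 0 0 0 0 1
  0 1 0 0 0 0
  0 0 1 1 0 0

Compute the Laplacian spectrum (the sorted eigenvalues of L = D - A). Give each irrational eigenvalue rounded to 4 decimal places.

Each diagonal entry of L is the vertex degree and each off-diagonal entry is -1 where an edge is present, 0 otherwise; in the order [1, 2, 3, 4, 5, 6] the diagonal is [1, 2, 2, 2, 1, 2]. The multiplicity of 0 as a Laplacian eigenvalue equals the number of connected components. The single zero eigenvalue shows the graph is connected.

[0, 0.2679, 1, 2, 3, 3.7321]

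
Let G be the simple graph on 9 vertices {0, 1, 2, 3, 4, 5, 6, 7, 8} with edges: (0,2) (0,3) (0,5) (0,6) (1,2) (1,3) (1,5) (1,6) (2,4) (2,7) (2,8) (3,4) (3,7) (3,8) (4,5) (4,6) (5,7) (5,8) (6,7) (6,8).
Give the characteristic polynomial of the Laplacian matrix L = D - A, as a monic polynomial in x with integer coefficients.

With the vertex order [0, 1, 2, 3, 4, 5, 6, 7, 8], the degrees are [4, 4, 5, 5, 4, 5, 5, 4, 4], giving D = diag(4, 4, 5, 5, 4, 5, 5, 4, 4) and L = D - A. L has integer entries, so p(x) = det(xI - L) has integer coefficients. Expanding the determinant yields x^9 - 40x^8 + 690x^7 - 6720x^6 + 40485x^5 - 154704x^4 + 366560x^3 - 492800x^2 + 288000x. The coefficient of x^8 equals -trace(L) = -40, matching the sum of degrees. The largest eigenvalue, 9, is at most the vertex count 9.

x^9 - 40x^8 + 690x^7 - 6720x^6 + 40485x^5 - 154704x^4 + 366560x^3 - 492800x^2 + 288000x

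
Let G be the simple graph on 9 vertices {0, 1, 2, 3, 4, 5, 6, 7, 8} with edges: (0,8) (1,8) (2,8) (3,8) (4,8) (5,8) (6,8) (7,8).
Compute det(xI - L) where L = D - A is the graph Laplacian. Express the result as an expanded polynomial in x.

With the vertex order [0, 1, 2, 3, 4, 5, 6, 7, 8], the degrees are [1, 1, 1, 1, 1, 1, 1, 1, 8], giving D = diag(1, 1, 1, 1, 1, 1, 1, 1, 8) and L = D - A. Computing det(xI - L) by cofactor expansion (or equivalently via sum-over-permutations) gives x^9 - 16x^8 + 84x^7 - 224x^6 + 350x^5 - 336x^4 + 196x^3 - 64x^2 + 9x. The constant term is 0 because L is singular (the all-ones vector lies in its kernel). There is one zero in the spectrum, matching the 1 component.

x^9 - 16x^8 + 84x^7 - 224x^6 + 350x^5 - 336x^4 + 196x^3 - 64x^2 + 9x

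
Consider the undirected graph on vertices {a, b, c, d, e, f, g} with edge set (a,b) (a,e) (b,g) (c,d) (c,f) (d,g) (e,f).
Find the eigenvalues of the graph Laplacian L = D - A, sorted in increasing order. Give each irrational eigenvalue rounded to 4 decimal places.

Each diagonal entry of L is the vertex degree and each off-diagonal entry is -1 where an edge is present, 0 otherwise; in the order [a, b, c, d, e, f, g] the diagonal is [2, 2, 2, 2, 2, 2, 2]. Diagonalising L (or applying a numerical eigensolver to the 7x7 matrix) gives the spectrum above. By the matrix-tree theorem the graph has (1/7) * product of the nonzero eigenvalues = 7 spanning trees. The eigenvalues sum to 14, which equals trace(L) = 2|E|.

[0, 0.7530, 0.7530, 2.4450, 2.4450, 3.8019, 3.8019]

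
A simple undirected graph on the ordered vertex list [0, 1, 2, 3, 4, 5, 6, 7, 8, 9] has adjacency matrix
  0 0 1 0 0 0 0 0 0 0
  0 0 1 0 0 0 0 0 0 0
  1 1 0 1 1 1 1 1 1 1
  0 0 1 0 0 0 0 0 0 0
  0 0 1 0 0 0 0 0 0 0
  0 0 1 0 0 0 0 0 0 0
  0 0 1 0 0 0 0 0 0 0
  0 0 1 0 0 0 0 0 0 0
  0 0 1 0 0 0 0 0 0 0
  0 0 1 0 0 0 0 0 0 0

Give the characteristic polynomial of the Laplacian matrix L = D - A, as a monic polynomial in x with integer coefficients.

x^10 - 18x^9 + 108x^8 - 336x^7 + 630x^6 - 756x^5 + 588x^4 - 288x^3 + 81x^2 - 10x

Reading degrees in the order [0, 1, 2, 3, 4, 5, 6, 7, 8, 9] gives [1, 1, 9, 1, 1, 1, 1, 1, 1, 1]; set D = diag(1, 1, 9, 1, 1, 1, 1, 1, 1, 1) and form L = D - A. The eigenvalues of L are [0, 1, 1, 1, 1, 1, 1, 1, 1, 10]; the characteristic polynomial is the product of (x - lambda_i), which multiplies out to x^10 - 18x^9 + 108x^8 - 336x^7 + 630x^6 - 756x^5 + 588x^4 - 288x^3 + 81x^2 - 10x. The coefficient of x^9 equals -trace(L) = -18, matching the sum of degrees. By the matrix-tree theorem the graph has (1/10) * product of the nonzero eigenvalues = 1 spanning tree.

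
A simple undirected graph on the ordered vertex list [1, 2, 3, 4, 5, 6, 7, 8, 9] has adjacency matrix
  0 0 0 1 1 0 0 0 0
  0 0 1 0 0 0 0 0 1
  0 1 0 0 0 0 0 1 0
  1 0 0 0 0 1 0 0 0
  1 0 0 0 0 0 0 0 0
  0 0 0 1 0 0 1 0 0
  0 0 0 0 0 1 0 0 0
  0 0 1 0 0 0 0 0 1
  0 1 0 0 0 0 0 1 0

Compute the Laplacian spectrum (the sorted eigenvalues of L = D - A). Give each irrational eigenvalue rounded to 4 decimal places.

[0, 0, 0.3820, 1.3820, 2, 2, 2.6180, 3.6180, 4]

Each diagonal entry of L is the vertex degree and each off-diagonal entry is -1 where an edge is present, 0 otherwise; in the order [1, 2, 3, 4, 5, 6, 7, 8, 9] the diagonal is [2, 2, 2, 2, 1, 2, 1, 2, 2]. The multiplicity of 0 as a Laplacian eigenvalue equals the number of connected components. The 2 zero eigenvalues correspond to the 2 connected components. The eigenvalues sum to 16, which equals trace(L) = 2|E|.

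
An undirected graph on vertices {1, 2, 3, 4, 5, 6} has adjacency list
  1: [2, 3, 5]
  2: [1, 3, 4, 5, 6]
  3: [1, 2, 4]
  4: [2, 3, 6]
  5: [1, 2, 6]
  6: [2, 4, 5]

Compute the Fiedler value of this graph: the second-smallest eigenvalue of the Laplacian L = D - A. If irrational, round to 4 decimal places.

Reading degrees in the order [1, 2, 3, 4, 5, 6] gives [3, 5, 3, 3, 3, 3]; set D = diag(3, 5, 3, 3, 3, 3) and form L = D - A. Computing the eigenvalues of L and sorting gives [0, 2.3820, 2.3820, 4.6180, 4.6180, 6]. The Fiedler value lambda_2 = 2.3820 is strictly positive, so the graph is connected.

2.3820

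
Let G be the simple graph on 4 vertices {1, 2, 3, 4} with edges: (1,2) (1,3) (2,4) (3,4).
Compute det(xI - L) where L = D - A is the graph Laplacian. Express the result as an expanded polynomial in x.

x^4 - 8x^3 + 20x^2 - 16x

Reading degrees in the order [1, 2, 3, 4] gives [2, 2, 2, 2]; set D = diag(2, 2, 2, 2) and form L = D - A. L has integer entries, so p(x) = det(xI - L) has integer coefficients. Expanding the determinant yields x^4 - 8x^3 + 20x^2 - 16x. The constant term is 0 because L is singular (the all-ones vector lies in its kernel). By the matrix-tree theorem the graph has (1/4) * product of the nonzero eigenvalues = 4 spanning trees.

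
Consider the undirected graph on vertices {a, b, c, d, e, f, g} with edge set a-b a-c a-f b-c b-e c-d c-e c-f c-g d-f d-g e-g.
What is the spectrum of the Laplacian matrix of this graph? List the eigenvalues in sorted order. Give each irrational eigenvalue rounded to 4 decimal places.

Each diagonal entry of L is the vertex degree and each off-diagonal entry is -1 where an edge is present, 0 otherwise; in the order [a, b, c, d, e, f, g] the diagonal is [3, 3, 6, 3, 3, 3, 3]. Since every row of L sums to 0, the all-ones vector is in the kernel and 0 is an eigenvalue. By the matrix-tree theorem the graph has (1/7) * product of the nonzero eigenvalues = 320 spanning trees. The eigenvalues sum to 24, which equals trace(L) = 2|E|.

[0, 2, 2, 4, 4, 5, 7]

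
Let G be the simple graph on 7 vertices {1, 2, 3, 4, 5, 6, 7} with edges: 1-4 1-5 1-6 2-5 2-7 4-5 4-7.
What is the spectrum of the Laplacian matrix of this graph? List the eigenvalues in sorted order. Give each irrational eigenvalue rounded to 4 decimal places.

With the vertex order [1, 2, 3, 4, 5, 6, 7], the degrees are [3, 2, 0, 3, 3, 1, 2], giving D = diag(3, 2, 0, 3, 3, 1, 2) and L = D - A. Diagonalising L (or applying a numerical eigensolver to the 7x7 matrix) gives the spectrum above. The 2 zero eigenvalues correspond to the 2 connected components.

[0, 0, 0.6972, 2, 2.3820, 4.3028, 4.6180]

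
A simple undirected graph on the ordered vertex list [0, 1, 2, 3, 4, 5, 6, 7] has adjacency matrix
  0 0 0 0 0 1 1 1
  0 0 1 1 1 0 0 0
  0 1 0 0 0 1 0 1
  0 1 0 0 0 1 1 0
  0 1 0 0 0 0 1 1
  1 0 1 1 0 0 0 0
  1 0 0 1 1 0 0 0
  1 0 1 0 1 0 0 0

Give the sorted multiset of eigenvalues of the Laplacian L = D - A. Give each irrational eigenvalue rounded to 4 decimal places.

[0, 2, 2, 2, 4, 4, 4, 6]

With the vertex order [0, 1, 2, 3, 4, 5, 6, 7], the degrees are [3, 3, 3, 3, 3, 3, 3, 3], giving D = diag(3, 3, 3, 3, 3, 3, 3, 3) and L = D - A. Diagonalising L (or applying a numerical eigensolver to the 8x8 matrix) gives the spectrum above. There is one zero in the spectrum, matching the 1 component.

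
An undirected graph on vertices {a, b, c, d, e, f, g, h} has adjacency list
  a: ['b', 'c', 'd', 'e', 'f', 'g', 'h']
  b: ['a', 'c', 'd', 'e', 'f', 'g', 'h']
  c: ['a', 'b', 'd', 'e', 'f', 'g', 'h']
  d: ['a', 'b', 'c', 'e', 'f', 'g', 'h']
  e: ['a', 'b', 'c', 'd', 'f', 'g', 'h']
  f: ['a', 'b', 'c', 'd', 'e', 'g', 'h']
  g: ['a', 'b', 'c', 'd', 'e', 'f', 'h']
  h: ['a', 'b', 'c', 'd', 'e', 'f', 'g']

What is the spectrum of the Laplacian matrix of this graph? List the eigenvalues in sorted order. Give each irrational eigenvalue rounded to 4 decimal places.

[0, 8, 8, 8, 8, 8, 8, 8]

With the vertex order [a, b, c, d, e, f, g, h], the degrees are [7, 7, 7, 7, 7, 7, 7, 7], giving D = diag(7, 7, 7, 7, 7, 7, 7, 7) and L = D - A. The multiplicity of 0 as a Laplacian eigenvalue equals the number of connected components. There is one zero in the spectrum, matching the 1 component.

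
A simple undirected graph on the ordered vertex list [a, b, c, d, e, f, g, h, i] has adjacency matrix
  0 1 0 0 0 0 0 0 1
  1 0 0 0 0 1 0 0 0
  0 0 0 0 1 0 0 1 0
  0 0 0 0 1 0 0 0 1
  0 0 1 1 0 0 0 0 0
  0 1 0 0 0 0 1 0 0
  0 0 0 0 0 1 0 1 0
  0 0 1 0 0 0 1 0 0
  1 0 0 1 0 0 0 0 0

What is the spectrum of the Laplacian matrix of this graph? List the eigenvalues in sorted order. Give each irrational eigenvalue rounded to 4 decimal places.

With the vertex order [a, b, c, d, e, f, g, h, i], the degrees are [2, 2, 2, 2, 2, 2, 2, 2, 2], giving D = diag(2, 2, 2, 2, 2, 2, 2, 2, 2) and L = D - A. L is symmetric positive semidefinite, so every eigenvalue is real and nonnegative. The single zero eigenvalue shows the graph is connected.

[0, 0.4679, 0.4679, 1.6527, 1.6527, 3, 3, 3.8794, 3.8794]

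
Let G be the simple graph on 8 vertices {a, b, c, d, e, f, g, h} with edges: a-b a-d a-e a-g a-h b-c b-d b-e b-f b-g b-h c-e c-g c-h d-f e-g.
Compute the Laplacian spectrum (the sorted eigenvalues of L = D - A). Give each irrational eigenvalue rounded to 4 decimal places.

With the vertex order [a, b, c, d, e, f, g, h], the degrees are [5, 7, 4, 3, 4, 2, 4, 3], giving D = diag(5, 7, 4, 3, 4, 2, 4, 3) and L = D - A. The multiplicity of 0 as a Laplacian eigenvalue equals the number of connected components. By the matrix-tree theorem the graph has (1/8) * product of the nonzero eigenvalues = 2205 spanning trees.

[0, 1.4424, 3, 3.3228, 4.6772, 5, 6.5576, 8]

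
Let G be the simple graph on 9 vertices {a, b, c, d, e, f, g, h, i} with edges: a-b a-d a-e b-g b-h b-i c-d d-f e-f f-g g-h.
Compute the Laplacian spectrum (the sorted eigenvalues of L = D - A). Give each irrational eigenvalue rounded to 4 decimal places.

[0, 0.4924, 0.9377, 1.2538, 2.5272, 2.7661, 3.6265, 5.0049, 5.3915]

Each diagonal entry of L is the vertex degree and each off-diagonal entry is -1 where an edge is present, 0 otherwise; in the order [a, b, c, d, e, f, g, h, i] the diagonal is [3, 4, 1, 3, 2, 3, 3, 2, 1]. L is symmetric positive semidefinite, so every eigenvalue is real and nonnegative. There is one zero in the spectrum, matching the 1 component. The eigenvalues sum to 22, which equals trace(L) = 2|E|.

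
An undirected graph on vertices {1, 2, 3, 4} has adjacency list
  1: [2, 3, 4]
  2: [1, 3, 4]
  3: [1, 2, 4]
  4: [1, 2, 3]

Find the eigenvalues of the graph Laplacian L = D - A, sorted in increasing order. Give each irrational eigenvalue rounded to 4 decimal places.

[0, 4, 4, 4]

Reading degrees in the order [1, 2, 3, 4] gives [3, 3, 3, 3]; set D = diag(3, 3, 3, 3) and form L = D - A. Since every row of L sums to 0, the all-ones vector is in the kernel and 0 is an eigenvalue. There is one zero in the spectrum, matching the 1 component.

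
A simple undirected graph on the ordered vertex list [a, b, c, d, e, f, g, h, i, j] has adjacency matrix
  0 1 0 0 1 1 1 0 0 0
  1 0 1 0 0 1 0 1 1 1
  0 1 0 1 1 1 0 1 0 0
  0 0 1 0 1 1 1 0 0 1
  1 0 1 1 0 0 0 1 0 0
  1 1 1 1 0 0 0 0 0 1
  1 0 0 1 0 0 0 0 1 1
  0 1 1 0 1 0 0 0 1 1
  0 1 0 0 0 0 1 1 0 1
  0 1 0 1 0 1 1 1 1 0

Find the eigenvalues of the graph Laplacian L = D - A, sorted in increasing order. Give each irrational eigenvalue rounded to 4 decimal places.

With the vertex order [a, b, c, d, e, f, g, h, i, j], the degrees are [4, 6, 5, 5, 4, 5, 4, 5, 4, 6], giving D = diag(4, 6, 5, 5, 4, 5, 4, 5, 4, 6) and L = D - A. The multiplicity of 0 as a Laplacian eigenvalue equals the number of connected components. The largest eigenvalue, 7.9032, is at most the vertex count 10. By the matrix-tree theorem the graph has (1/10) * product of the nonzero eigenvalues = 202944 spanning trees.

[0, 2.7639, 3.2907, 4, 4, 5.8061, 6, 7, 7.2361, 7.9032]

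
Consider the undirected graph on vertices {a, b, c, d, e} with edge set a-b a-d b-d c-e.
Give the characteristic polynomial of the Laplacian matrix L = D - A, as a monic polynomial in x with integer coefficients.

Each diagonal entry of L is the vertex degree and each off-diagonal entry is -1 where an edge is present, 0 otherwise; in the order [a, b, c, d, e] the diagonal is [2, 2, 1, 2, 1]. The eigenvalues of L are [0, 0, 2, 3, 3]; the characteristic polynomial is the product of (x - lambda_i), which multiplies out to x^5 - 8x^4 + 21x^3 - 18x^2. The constant term is 0 because L is singular (the all-ones vector lies in its kernel). The eigenvalues sum to 8, which equals trace(L) = 2|E|.

x^5 - 8x^4 + 21x^3 - 18x^2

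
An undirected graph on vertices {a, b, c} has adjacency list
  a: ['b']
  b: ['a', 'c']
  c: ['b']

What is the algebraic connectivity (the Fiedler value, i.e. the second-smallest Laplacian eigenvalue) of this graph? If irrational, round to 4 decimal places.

With the vertex order [a, b, c], the degrees are [1, 2, 1], giving D = diag(1, 2, 1) and L = D - A. The smallest Laplacian eigenvalue is always 0. The next one, lambda_2 = 1, measures how hard the graph is to disconnect: larger values mean better connectivity. The eigenvalues sum to 4, which equals trace(L) = 2|E|. There is one zero in the spectrum, matching the 1 component.

1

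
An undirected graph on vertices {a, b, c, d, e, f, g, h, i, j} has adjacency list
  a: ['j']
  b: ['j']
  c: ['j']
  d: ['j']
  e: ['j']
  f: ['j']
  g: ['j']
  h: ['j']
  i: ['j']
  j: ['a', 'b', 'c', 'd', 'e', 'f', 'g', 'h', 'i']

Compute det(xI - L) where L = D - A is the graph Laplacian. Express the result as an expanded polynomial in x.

Each diagonal entry of L is the vertex degree and each off-diagonal entry is -1 where an edge is present, 0 otherwise; in the order [a, b, c, d, e, f, g, h, i, j] the diagonal is [1, 1, 1, 1, 1, 1, 1, 1, 1, 9]. The eigenvalues of L are [0, 1, 1, 1, 1, 1, 1, 1, 1, 10]; the characteristic polynomial is the product of (x - lambda_i), which multiplies out to x^10 - 18x^9 + 108x^8 - 336x^7 + 630x^6 - 756x^5 + 588x^4 - 288x^3 + 81x^2 - 10x. The constant term is 0 because L is singular (the all-ones vector lies in its kernel). There is one zero in the spectrum, matching the 1 component. By the matrix-tree theorem the graph has (1/10) * product of the nonzero eigenvalues = 1 spanning tree.

x^10 - 18x^9 + 108x^8 - 336x^7 + 630x^6 - 756x^5 + 588x^4 - 288x^3 + 81x^2 - 10x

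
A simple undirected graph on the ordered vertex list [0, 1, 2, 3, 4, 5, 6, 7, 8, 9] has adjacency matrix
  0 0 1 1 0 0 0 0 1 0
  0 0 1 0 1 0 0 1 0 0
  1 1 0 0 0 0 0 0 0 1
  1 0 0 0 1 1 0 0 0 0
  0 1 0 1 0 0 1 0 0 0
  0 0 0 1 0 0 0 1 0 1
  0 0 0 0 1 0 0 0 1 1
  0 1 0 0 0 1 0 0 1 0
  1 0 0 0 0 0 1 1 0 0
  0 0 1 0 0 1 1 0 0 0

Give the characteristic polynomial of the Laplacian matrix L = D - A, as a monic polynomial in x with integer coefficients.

Each diagonal entry of L is the vertex degree and each off-diagonal entry is -1 where an edge is present, 0 otherwise; in the order [0, 1, 2, 3, 4, 5, 6, 7, 8, 9] the diagonal is [3, 3, 3, 3, 3, 3, 3, 3, 3, 3]. Computing det(xI - L) by cofactor expansion (or equivalently via sum-over-permutations) gives x^10 - 30x^9 + 390x^8 - 2880x^7 + 13305x^6 - 39882x^5 + 77640x^4 - 94800x^3 + 66000x^2 - 20000x. Since p(0) = det(-L) = 0, x divides p(x). The largest eigenvalue, 5, is at most the vertex count 10.

x^10 - 30x^9 + 390x^8 - 2880x^7 + 13305x^6 - 39882x^5 + 77640x^4 - 94800x^3 + 66000x^2 - 20000x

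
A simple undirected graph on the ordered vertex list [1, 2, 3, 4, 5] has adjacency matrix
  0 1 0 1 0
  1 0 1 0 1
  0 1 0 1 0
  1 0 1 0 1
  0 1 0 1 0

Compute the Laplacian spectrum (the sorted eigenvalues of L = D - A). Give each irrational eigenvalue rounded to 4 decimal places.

Each diagonal entry of L is the vertex degree and each off-diagonal entry is -1 where an edge is present, 0 otherwise; in the order [1, 2, 3, 4, 5] the diagonal is [2, 3, 2, 3, 2]. The multiplicity of 0 as a Laplacian eigenvalue equals the number of connected components. The largest eigenvalue, 5, is at most the vertex count 5.

[0, 2, 2, 3, 5]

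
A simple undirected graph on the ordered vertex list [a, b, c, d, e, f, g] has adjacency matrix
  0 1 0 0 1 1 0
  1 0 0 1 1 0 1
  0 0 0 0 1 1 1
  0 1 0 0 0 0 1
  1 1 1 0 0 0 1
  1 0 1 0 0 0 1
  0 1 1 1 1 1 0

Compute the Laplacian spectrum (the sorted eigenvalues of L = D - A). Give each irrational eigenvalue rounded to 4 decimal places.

[0, 1.6656, 2.5858, 3.2580, 4.7420, 5.4142, 6.3344]

Reading degrees in the order [a, b, c, d, e, f, g] gives [3, 4, 3, 2, 4, 3, 5]; set D = diag(3, 4, 3, 2, 4, 3, 5) and form L = D - A. Diagonalising L (or applying a numerical eigensolver to the 7x7 matrix) gives the spectrum above. The largest eigenvalue, 6.3344, is at most the vertex count 7. The eigenvalues sum to 24, which equals trace(L) = 2|E|.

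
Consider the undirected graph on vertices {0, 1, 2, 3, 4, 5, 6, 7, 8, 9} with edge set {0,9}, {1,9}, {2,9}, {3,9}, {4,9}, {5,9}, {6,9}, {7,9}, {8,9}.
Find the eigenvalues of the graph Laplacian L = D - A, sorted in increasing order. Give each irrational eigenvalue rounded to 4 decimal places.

[0, 1, 1, 1, 1, 1, 1, 1, 1, 10]

With the vertex order [0, 1, 2, 3, 4, 5, 6, 7, 8, 9], the degrees are [1, 1, 1, 1, 1, 1, 1, 1, 1, 9], giving D = diag(1, 1, 1, 1, 1, 1, 1, 1, 1, 9) and L = D - A. L is symmetric positive semidefinite, so every eigenvalue is real and nonnegative. The eigenvalues sum to 18, which equals trace(L) = 2|E|. By the matrix-tree theorem the graph has (1/10) * product of the nonzero eigenvalues = 1 spanning tree.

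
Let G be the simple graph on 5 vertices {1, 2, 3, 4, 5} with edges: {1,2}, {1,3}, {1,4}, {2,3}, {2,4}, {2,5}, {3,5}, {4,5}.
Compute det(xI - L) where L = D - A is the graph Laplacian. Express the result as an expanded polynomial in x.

With the vertex order [1, 2, 3, 4, 5], the degrees are [3, 4, 3, 3, 3], giving D = diag(3, 4, 3, 3, 3) and L = D - A. Computing det(xI - L) by cofactor expansion (or equivalently via sum-over-permutations) gives x^5 - 16x^4 + 94x^3 - 240x^2 + 225x. The coefficient of x^4 equals -trace(L) = -16, matching the sum of degrees. There is one zero in the spectrum, matching the 1 component. By the matrix-tree theorem the graph has (1/5) * product of the nonzero eigenvalues = 45 spanning trees.

x^5 - 16x^4 + 94x^3 - 240x^2 + 225x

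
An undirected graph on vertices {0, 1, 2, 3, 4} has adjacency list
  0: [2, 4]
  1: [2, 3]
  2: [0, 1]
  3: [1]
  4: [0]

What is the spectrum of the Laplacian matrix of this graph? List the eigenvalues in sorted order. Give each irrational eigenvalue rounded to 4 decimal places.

Reading degrees in the order [0, 1, 2, 3, 4] gives [2, 2, 2, 1, 1]; set D = diag(2, 2, 2, 1, 1) and form L = D - A. L is symmetric positive semidefinite, so every eigenvalue is real and nonnegative. The single zero eigenvalue shows the graph is connected. There is one zero in the spectrum, matching the 1 component. The eigenvalues sum to 8, which equals trace(L) = 2|E|.

[0, 0.3820, 1.3820, 2.6180, 3.6180]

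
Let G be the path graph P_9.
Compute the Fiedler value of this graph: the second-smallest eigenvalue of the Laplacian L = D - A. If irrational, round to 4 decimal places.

0.1206

The graph has 9 vertices and degree multiset [2, 2, 2, 2, 2, 2, 2, 1, 1]; D is the diagonal matrix of degrees and L = D - A. The sorted Laplacian eigenvalues are [0, 0.1206, 0.4679, 1, 1.6527, 2.3473, 3, 3.5321, 3.8794]; the algebraic connectivity is the second entry, 0.1206. The eigenvalues sum to 16, which equals trace(L) = 2|E|.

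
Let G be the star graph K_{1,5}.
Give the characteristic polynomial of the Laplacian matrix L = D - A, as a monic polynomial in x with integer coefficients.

The graph has 6 vertices and degree multiset [5, 1, 1, 1, 1, 1]; D is the diagonal matrix of degrees and L = D - A. Computing det(xI - L) by cofactor expansion (or equivalently via sum-over-permutations) gives x^6 - 10x^5 + 30x^4 - 40x^3 + 25x^2 - 6x. The coefficient of x^5 equals -trace(L) = -10, matching the sum of degrees. By the matrix-tree theorem the graph has (1/6) * product of the nonzero eigenvalues = 1 spanning tree.

x^6 - 10x^5 + 30x^4 - 40x^3 + 25x^2 - 6x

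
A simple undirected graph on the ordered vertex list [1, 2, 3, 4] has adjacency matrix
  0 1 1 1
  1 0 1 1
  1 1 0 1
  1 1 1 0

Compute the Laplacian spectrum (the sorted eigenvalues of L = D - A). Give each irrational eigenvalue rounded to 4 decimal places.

With the vertex order [1, 2, 3, 4], the degrees are [3, 3, 3, 3], giving D = diag(3, 3, 3, 3) and L = D - A. L is symmetric positive semidefinite, so every eigenvalue is real and nonnegative. The single zero eigenvalue shows the graph is connected. The largest eigenvalue, 4, is at most the vertex count 4.

[0, 4, 4, 4]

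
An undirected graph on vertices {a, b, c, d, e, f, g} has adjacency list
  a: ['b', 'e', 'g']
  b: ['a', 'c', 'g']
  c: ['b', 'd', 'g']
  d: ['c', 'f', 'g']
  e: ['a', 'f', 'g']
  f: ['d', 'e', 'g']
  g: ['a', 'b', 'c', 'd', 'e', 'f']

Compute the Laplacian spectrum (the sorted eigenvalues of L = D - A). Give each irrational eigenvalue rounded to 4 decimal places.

Each diagonal entry of L is the vertex degree and each off-diagonal entry is -1 where an edge is present, 0 otherwise; in the order [a, b, c, d, e, f, g] the diagonal is [3, 3, 3, 3, 3, 3, 6]. Since every row of L sums to 0, the all-ones vector is in the kernel and 0 is an eigenvalue.

[0, 2, 2, 4, 4, 5, 7]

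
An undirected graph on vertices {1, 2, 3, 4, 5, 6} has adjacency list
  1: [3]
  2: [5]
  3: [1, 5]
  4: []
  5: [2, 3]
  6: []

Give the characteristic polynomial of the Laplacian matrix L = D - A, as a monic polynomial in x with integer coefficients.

x^6 - 6x^5 + 10x^4 - 4x^3

With the vertex order [1, 2, 3, 4, 5, 6], the degrees are [1, 1, 2, 0, 2, 0], giving D = diag(1, 1, 2, 0, 2, 0) and L = D - A. Computing det(xI - L) by cofactor expansion (or equivalently via sum-over-permutations) gives x^6 - 6x^5 + 10x^4 - 4x^3. Since p(0) = det(-L) = 0, x divides p(x). The largest eigenvalue, 3.4142, is at most the vertex count 6.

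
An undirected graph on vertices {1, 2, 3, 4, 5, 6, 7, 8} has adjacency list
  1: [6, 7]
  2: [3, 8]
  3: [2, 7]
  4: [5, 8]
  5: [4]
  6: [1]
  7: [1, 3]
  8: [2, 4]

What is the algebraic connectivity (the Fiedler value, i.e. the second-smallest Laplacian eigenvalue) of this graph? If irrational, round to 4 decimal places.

With the vertex order [1, 2, 3, 4, 5, 6, 7, 8], the degrees are [2, 2, 2, 2, 1, 1, 2, 2], giving D = diag(2, 2, 2, 2, 1, 1, 2, 2) and L = D - A. Computing the eigenvalues of L and sorting gives [0, 0.1522, 0.5858, 1.2346, 2, 2.7654, 3.4142, 3.8478]. The Fiedler value lambda_2 = 0.1522 is strictly positive, so the graph is connected. By the matrix-tree theorem the graph has (1/8) * product of the nonzero eigenvalues = 1 spanning tree.

0.1522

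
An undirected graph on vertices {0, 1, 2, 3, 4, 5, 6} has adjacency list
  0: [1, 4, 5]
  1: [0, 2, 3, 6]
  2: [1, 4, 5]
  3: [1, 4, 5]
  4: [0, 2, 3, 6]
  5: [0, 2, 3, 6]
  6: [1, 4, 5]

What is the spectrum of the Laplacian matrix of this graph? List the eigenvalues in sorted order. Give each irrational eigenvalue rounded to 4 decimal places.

Reading degrees in the order [0, 1, 2, 3, 4, 5, 6] gives [3, 4, 3, 3, 4, 4, 3]; set D = diag(3, 4, 3, 3, 4, 4, 3) and form L = D - A. Diagonalising L (or applying a numerical eigensolver to the 7x7 matrix) gives the spectrum above. The largest eigenvalue, 7, is at most the vertex count 7. By the matrix-tree theorem the graph has (1/7) * product of the nonzero eigenvalues = 432 spanning trees.

[0, 3, 3, 3, 4, 4, 7]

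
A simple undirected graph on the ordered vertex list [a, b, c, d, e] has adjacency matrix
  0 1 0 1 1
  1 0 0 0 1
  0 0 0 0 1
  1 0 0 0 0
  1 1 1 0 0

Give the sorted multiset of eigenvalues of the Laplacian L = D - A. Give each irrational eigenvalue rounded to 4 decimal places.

With the vertex order [a, b, c, d, e], the degrees are [3, 2, 1, 1, 3], giving D = diag(3, 2, 1, 1, 3) and L = D - A. L is symmetric positive semidefinite, so every eigenvalue is real and nonnegative. The single zero eigenvalue shows the graph is connected.

[0, 0.6972, 1.3820, 3.6180, 4.3028]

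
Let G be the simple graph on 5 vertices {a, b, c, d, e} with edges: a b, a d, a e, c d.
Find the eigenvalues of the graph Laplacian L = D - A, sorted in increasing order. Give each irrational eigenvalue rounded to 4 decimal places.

[0, 0.5188, 1, 2.3111, 4.1701]

With the vertex order [a, b, c, d, e], the degrees are [3, 1, 1, 2, 1], giving D = diag(3, 1, 1, 2, 1) and L = D - A. Diagonalising L (or applying a numerical eigensolver to the 5x5 matrix) gives the spectrum above. The single zero eigenvalue shows the graph is connected. By the matrix-tree theorem the graph has (1/5) * product of the nonzero eigenvalues = 1 spanning tree. There is one zero in the spectrum, matching the 1 component.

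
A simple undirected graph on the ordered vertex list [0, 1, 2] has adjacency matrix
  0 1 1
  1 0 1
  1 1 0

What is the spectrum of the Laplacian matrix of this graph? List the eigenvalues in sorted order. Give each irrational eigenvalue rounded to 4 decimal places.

[0, 3, 3]

Reading degrees in the order [0, 1, 2] gives [2, 2, 2]; set D = diag(2, 2, 2) and form L = D - A. The multiplicity of 0 as a Laplacian eigenvalue equals the number of connected components. The single zero eigenvalue shows the graph is connected. There is one zero in the spectrum, matching the 1 component. The eigenvalues sum to 6, which equals trace(L) = 2|E|.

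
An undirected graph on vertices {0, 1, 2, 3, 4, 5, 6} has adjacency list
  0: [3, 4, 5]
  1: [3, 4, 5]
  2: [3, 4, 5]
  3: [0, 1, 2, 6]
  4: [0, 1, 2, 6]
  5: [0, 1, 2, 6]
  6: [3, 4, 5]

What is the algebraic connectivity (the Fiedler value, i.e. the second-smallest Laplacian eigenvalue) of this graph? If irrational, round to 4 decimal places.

Reading degrees in the order [0, 1, 2, 3, 4, 5, 6] gives [3, 3, 3, 4, 4, 4, 3]; set D = diag(3, 3, 3, 4, 4, 4, 3) and form L = D - A. Computing the eigenvalues of L and sorting gives [0, 3, 3, 3, 4, 4, 7]. The Fiedler value lambda_2 = 3 is strictly positive, so the graph is connected. The largest eigenvalue, 7, is at most the vertex count 7.

3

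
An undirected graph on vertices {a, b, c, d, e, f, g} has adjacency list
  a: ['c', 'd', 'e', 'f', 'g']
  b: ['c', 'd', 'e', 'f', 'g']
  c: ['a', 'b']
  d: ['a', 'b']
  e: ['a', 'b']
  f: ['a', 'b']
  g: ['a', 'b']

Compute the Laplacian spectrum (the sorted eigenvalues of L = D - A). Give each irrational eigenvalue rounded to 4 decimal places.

[0, 2, 2, 2, 2, 5, 7]

Reading degrees in the order [a, b, c, d, e, f, g] gives [5, 5, 2, 2, 2, 2, 2]; set D = diag(5, 5, 2, 2, 2, 2, 2) and form L = D - A. Since every row of L sums to 0, the all-ones vector is in the kernel and 0 is an eigenvalue. The largest eigenvalue, 7, is at most the vertex count 7.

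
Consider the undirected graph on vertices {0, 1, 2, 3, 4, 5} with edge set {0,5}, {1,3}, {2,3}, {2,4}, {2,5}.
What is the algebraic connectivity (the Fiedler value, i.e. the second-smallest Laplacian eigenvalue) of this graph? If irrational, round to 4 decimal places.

0.3820

Reading degrees in the order [0, 1, 2, 3, 4, 5] gives [1, 1, 3, 2, 1, 2]; set D = diag(1, 1, 3, 2, 1, 2) and form L = D - A. Computing the eigenvalues of L and sorting gives [0, 0.3820, 0.6972, 2, 2.6180, 4.3028]. The Fiedler value lambda_2 = 0.3820 is strictly positive, so the graph is connected. There is one zero in the spectrum, matching the 1 component. By the matrix-tree theorem the graph has (1/6) * product of the nonzero eigenvalues = 1 spanning tree.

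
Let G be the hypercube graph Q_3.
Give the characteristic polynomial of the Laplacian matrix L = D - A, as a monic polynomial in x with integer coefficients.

x^8 - 24x^7 + 240x^6 - 1296x^5 + 4080x^4 - 7488x^3 + 7424x^2 - 3072x

The graph has 8 vertices and degree multiset [3, 3, 3, 3, 3, 3, 3, 3]; D is the diagonal matrix of degrees and L = D - A. The eigenvalues of L are [0, 2, 2, 2, 4, 4, 4, 6]; the characteristic polynomial is the product of (x - lambda_i), which multiplies out to x^8 - 24x^7 + 240x^6 - 1296x^5 + 4080x^4 - 7488x^3 + 7424x^2 - 3072x. The coefficient of x^7 equals -trace(L) = -24, matching the sum of degrees. By the matrix-tree theorem the graph has (1/8) * product of the nonzero eigenvalues = 384 spanning trees. The eigenvalues sum to 24, which equals trace(L) = 2|E|.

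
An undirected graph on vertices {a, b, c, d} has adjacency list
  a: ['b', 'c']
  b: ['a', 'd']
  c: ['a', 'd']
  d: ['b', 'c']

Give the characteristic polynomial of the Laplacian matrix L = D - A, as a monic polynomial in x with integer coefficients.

Reading degrees in the order [a, b, c, d] gives [2, 2, 2, 2]; set D = diag(2, 2, 2, 2) and form L = D - A. L has integer entries, so p(x) = det(xI - L) has integer coefficients. Expanding the determinant yields x^4 - 8x^3 + 20x^2 - 16x. The coefficient of x^3 equals -trace(L) = -8, matching the sum of degrees.

x^4 - 8x^3 + 20x^2 - 16x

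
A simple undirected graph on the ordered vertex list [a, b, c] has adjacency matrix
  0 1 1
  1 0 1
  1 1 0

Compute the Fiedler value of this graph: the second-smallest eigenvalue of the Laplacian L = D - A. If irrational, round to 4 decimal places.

3

Each diagonal entry of L is the vertex degree and each off-diagonal entry is -1 where an edge is present, 0 otherwise; in the order [a, b, c] the diagonal is [2, 2, 2]. The sorted Laplacian eigenvalues are [0, 3, 3]; the algebraic connectivity is the second entry, 3.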